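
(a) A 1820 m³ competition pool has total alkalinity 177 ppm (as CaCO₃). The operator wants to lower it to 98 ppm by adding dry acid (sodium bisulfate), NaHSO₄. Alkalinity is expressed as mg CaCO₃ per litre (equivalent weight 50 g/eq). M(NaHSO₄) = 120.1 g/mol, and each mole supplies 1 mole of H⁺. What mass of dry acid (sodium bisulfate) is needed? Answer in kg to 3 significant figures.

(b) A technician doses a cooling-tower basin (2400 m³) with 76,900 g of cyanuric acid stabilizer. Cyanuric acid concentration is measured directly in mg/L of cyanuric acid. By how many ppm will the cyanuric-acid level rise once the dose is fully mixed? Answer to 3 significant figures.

(a) 345 kg; (b) 32.0 ppm

(a) Volume: 1820 m³ = 1,820,000 L.
(a) Alkalinity to neutralize: (177 − 98) = 79 mg/L as CaCO₃ × 1,820,000 L = 143,800 g as CaCO₃.
(a) Equivalents of H⁺ required: 143,800 ÷ 50 g/eq = 2876 eq = 2876 mol NaHSO₄.
(a) Mass of NaHSO₄: 2876 × 120.1 = 345,400 g.

(b) Volume: 2400 m³ = 2,400,000 L.
(b) Rise: 76,900 g / 2,400,000 L × 1000 = 32.04 mg/L.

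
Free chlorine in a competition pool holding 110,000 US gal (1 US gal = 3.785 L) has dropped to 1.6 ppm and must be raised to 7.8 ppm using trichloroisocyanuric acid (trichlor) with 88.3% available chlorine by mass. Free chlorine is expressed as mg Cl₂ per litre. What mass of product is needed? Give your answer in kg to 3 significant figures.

Volume: 110,000 US gal × 3.785 L/gal = 416,350 L.
Chlorine deficit: 7.8 − 1.6 = 6.2 ppm = 6.2 mg/L as Cl₂.
Cl₂ equivalent needed: 6.2 mg/L × 416,350 L = 2,581,000 mg = 2581 g.
Product at 88.3% available chlorine: 2581 / 0.883 = 2923 g.

2.92 kg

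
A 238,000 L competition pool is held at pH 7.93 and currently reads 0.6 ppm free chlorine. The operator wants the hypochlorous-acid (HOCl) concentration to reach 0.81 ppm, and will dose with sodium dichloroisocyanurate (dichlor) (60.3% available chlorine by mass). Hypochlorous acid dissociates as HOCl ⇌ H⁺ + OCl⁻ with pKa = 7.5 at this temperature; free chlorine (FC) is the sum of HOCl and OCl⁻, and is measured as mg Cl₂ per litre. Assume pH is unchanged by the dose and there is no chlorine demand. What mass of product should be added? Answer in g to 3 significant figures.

943 g

[OCl⁻]/[HOCl] = 10^(pH − pKa) = 10^(7.93 − 7.5) = 2.692; fraction as HOCl = 1/(1 + 2.692) = 0.2709.
Free chlorine required for 0.81 ppm HOCl: 0.81 / 0.2709 = 2.99 ppm.
FC to add: 2.99 − 0.6 = 2.39 mg/L as Cl₂.
Cl₂ equivalent: 2.39 mg/L × 238,000 L = 568.9 g.
Product at 60.3% available Cl: 568.9 / 0.603 = 943.4 g.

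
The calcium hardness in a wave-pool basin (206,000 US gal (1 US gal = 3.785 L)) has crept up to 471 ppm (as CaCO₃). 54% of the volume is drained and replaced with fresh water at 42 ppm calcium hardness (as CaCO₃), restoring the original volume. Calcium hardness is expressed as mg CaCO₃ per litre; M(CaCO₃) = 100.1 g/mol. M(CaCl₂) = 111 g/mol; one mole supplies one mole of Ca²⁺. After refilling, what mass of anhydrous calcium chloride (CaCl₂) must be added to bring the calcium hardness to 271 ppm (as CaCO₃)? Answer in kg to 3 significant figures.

27.4 kg

Volume: 206,000 US gal × 3.785 L/gal = 779,710 L.
After draining 54% and refilling: 471 × 0.46 + 42 × 0.54 = 239.34 ppm.
Deficit to target: 271 − 239.34 = 31.66 mg/L.
As CaCO₃: 31.66 mg/L × 779,710 L = 24,690 g; ÷ 100.1 = 246.6 mol Ca²⁺.
Mass: 246.6 × 111 = 27,370 g.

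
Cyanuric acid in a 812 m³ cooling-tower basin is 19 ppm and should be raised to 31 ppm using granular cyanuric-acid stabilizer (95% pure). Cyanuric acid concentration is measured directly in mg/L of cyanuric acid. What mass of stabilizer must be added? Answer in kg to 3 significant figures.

10.3 kg

Volume: 812 m³ = 812,000 L.
CYA to add: (31 − 19) = 12 mg/L × 812,000 L = 9744 g cyanuric acid.
At 95% purity: 9744 / 0.95 = 10,260 g product.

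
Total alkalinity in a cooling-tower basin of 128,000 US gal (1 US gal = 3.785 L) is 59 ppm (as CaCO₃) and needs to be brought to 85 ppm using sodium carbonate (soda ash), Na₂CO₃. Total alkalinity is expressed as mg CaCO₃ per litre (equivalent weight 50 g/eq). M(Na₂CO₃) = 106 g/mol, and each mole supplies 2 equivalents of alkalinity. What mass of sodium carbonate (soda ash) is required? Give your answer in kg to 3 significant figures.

Volume: 128,000 US gal × 3.785 L/gal = 484,480 L.
Alkalinity to add: (85 − 59) = 26 mg/L as CaCO₃ × 484,480 L = 12,600 g as CaCO₃.
Equivalents: 12,600 g ÷ 50 g/eq = 251.9 eq.
Each mole of Na₂CO₃ supplies 2 eq, so 251.9 / 2 = 126 mol.
Mass: 126 mol × 106 g/mol = 13,350 g.

13.4 kg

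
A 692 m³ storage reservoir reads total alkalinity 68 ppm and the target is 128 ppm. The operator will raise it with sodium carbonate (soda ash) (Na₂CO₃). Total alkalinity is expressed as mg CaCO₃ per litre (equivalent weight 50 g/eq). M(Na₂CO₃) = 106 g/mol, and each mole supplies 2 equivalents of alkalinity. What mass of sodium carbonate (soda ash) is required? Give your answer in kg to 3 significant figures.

Volume: 692 m³ = 692,000 L.
Alkalinity to add: (128 − 68) = 60 mg/L as CaCO₃ × 692,000 L = 41,520 g as CaCO₃.
Equivalents: 41,520 g ÷ 50 g/eq = 830.4 eq.
Each mole of Na₂CO₃ supplies 2 eq, so 830.4 / 2 = 415.2 mol.
Mass: 415.2 mol × 106 g/mol = 44,010 g.

44.0 kg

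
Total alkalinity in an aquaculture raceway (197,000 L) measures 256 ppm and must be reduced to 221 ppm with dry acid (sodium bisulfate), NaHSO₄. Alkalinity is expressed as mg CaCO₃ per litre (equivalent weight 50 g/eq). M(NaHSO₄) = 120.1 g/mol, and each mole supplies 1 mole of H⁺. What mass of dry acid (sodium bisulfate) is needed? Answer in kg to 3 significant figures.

Alkalinity to neutralize: (256 − 221) = 35 mg/L as CaCO₃ × 197,000 L = 6895 g as CaCO₃.
Equivalents of H⁺ required: 6895 ÷ 50 g/eq = 137.9 eq = 137.9 mol NaHSO₄.
Mass of NaHSO₄: 137.9 × 120.1 = 16,560 g.

16.6 kg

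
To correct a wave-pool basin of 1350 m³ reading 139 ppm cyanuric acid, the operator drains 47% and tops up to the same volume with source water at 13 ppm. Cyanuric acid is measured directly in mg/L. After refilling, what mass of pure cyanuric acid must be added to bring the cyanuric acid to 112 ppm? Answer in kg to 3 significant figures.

43.5 kg

Volume: 1350 m³ = 1,350,000 L.
After draining 47% and refilling: 139 × 0.53 + 13 × 0.47 = 79.78 ppm.
Deficit to target: 112 − 79.78 = 32.22 mg/L.
Mass: 32.22 mg/L × 1,350,000 L = 43,500 g cyanuric acid.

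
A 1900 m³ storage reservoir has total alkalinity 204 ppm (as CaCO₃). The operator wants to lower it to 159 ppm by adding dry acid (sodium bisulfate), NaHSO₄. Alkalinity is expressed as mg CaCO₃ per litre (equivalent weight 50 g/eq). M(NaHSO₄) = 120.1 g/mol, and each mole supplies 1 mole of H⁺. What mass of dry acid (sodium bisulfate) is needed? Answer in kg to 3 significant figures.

Volume: 1900 m³ = 1,900,000 L.
Alkalinity to neutralize: (204 − 159) = 45 mg/L as CaCO₃ × 1,900,000 L = 85,500 g as CaCO₃.
Equivalents of H⁺ required: 85,500 ÷ 50 g/eq = 1710 eq = 1710 mol NaHSO₄.
Mass of NaHSO₄: 1710 × 120.1 = 205,400 g.

205 kg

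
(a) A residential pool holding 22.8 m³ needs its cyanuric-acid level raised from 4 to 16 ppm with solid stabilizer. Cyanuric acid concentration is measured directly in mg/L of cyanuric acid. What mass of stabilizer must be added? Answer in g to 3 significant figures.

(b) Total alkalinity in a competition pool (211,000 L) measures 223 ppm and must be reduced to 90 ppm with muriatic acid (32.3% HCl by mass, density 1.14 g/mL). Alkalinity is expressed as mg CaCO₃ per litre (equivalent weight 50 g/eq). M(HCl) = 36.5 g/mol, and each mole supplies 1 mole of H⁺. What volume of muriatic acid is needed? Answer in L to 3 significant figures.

(a) 274 g; (b) 55.6 L

(a) Volume: 22.8 m³ = 22,800 L.
(a) CYA to add: (16 − 4) = 12 mg/L × 22,800 L = 273.6 g cyanuric acid.

(b) Alkalinity to neutralize: (223 − 90) = 133 mg/L as CaCO₃ × 211,000 L = 28,060 g as CaCO₃.
(b) Equivalents of H⁺ required: 28,060 ÷ 50 g/eq = 561.3 eq = 561.3 mol HCl.
(b) Mass of HCl: 561.3 × 36.5 = 20,490 g.
(b) Mass of 32.3% solution: 20,490 / 0.323 = 63,420 g.
(b) Volume: 63,420 g ÷ 1.14 g/mL = 55,640 mL.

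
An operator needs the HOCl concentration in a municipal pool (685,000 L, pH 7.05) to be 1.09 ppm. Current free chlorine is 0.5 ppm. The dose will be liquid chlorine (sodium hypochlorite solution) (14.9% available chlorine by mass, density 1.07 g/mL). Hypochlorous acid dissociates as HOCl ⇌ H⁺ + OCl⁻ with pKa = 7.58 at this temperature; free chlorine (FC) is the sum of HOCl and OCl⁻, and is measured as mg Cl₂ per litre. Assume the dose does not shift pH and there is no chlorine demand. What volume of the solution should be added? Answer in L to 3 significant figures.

3.92 L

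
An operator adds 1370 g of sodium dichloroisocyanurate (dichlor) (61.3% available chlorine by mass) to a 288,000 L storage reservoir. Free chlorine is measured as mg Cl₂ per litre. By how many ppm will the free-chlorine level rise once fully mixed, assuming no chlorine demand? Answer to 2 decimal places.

Available chlorine delivered: 1370 g × 0.613 = 839.8 g as Cl₂.
Concentration rise: 839.8 g / 288,000 L = 2.916 mg/L = 2.92 ppm.

2.92 ppm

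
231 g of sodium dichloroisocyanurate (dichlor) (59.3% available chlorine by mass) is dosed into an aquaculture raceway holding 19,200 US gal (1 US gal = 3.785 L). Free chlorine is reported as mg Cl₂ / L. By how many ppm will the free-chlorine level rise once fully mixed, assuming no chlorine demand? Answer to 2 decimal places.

1.88 ppm

Volume: 19,200 US gal × 3.785 L/gal = 72,672 L.
Available chlorine delivered: 231 g × 0.593 = 137 g as Cl₂.
Concentration rise: 137 g / 72,672 L = 1.885 mg/L = 1.88 ppm.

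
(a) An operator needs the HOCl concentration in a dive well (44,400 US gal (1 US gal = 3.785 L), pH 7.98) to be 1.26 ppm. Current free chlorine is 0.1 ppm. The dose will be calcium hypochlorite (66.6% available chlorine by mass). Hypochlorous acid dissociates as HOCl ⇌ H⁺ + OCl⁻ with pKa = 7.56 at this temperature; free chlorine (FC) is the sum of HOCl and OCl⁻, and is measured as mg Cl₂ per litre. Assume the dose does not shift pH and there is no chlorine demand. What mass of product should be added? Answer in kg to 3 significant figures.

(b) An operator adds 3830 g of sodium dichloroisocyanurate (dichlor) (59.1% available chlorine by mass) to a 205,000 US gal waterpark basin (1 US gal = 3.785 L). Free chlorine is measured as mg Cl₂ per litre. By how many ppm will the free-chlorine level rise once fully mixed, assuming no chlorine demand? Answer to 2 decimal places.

(a) 1.13 kg; (b) 2.92 ppm

(a) Volume: 44,400 US gal × 3.785 L/gal = 168,054 L.
(a) [OCl⁻]/[HOCl] = 10^(pH − pKa) = 10^(7.98 − 7.56) = 2.63; fraction as HOCl = 1/(1 + 2.63) = 0.2755.
(a) Free chlorine required for 1.26 ppm HOCl: 1.26 / 0.2755 = 4.574 ppm.
(a) FC to add: 4.574 − 0.1 = 4.474 mg/L as Cl₂.
(a) Cl₂ equivalent: 4.474 mg/L × 168,054 L = 751.9 g.
(a) Product at 66.6% available Cl: 751.9 / 0.666 = 1129 g.

(b) Volume: 205,000 US gal × 3.785 L/gal = 775,925 L.
(b) Available chlorine delivered: 3830 g × 0.591 = 2264 g as Cl₂.
(b) Concentration rise: 2264 g / 775,925 L = 2.917 mg/L = 2.92 ppm.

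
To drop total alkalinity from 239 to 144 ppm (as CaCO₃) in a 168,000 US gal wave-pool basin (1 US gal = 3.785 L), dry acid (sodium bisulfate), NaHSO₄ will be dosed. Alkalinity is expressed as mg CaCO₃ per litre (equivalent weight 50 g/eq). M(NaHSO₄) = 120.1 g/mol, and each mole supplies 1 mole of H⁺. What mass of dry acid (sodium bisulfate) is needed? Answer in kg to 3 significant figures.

Volume: 168,000 US gal × 3.785 L/gal = 635,880 L.
Alkalinity to neutralize: (239 − 144) = 95 mg/L as CaCO₃ × 635,880 L = 60,410 g as CaCO₃.
Equivalents of H⁺ required: 60,410 ÷ 50 g/eq = 1208 eq = 1208 mol NaHSO₄.
Mass of NaHSO₄: 1208 × 120.1 = 145,100 g.

145 kg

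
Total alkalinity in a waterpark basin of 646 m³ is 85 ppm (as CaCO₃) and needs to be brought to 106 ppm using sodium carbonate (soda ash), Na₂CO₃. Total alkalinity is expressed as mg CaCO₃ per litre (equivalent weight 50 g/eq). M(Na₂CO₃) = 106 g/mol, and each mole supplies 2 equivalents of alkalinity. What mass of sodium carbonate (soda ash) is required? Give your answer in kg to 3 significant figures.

Volume: 646 m³ = 646,000 L.
Alkalinity to add: (106 − 85) = 21 mg/L as CaCO₃ × 646,000 L = 13,570 g as CaCO₃.
Equivalents: 13,570 g ÷ 50 g/eq = 271.3 eq.
Each mole of Na₂CO₃ supplies 2 eq, so 271.3 / 2 = 135.7 mol.
Mass: 135.7 mol × 106 g/mol = 14,380 g.

14.4 kg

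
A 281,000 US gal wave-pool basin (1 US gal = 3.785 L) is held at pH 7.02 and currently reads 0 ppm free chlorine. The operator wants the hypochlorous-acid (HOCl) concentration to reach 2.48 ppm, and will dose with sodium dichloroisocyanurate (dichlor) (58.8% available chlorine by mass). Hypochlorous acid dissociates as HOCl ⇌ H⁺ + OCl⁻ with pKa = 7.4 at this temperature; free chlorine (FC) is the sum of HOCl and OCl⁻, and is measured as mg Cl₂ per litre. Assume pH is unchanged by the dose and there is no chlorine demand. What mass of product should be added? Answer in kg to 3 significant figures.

Volume: 281,000 US gal × 3.785 L/gal = 1,063,585 L.
[OCl⁻]/[HOCl] = 10^(pH − pKa) = 10^(7.02 − 7.4) = 0.4169; fraction as HOCl = 1/(1 + 0.4169) = 0.7058.
Free chlorine required for 2.48 ppm HOCl: 2.48 / 0.7058 = 3.514 ppm.
FC to add: 3.514 − 0 = 3.514 mg/L as Cl₂.
Cl₂ equivalent: 3.514 mg/L × 1,063,585 L = 3737 g.
Product at 58.8% available Cl: 3737 / 0.588 = 6356 g.

6.36 kg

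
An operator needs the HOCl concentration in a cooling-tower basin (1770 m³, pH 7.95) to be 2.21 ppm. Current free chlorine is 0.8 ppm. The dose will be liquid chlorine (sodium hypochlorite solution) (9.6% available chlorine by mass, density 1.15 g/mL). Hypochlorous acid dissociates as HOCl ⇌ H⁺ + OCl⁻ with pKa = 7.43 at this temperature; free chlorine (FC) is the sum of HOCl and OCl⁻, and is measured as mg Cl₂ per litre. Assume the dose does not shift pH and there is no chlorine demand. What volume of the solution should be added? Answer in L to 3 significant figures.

Volume: 1770 m³ = 1,770,000 L.
[OCl⁻]/[HOCl] = 10^(pH − pKa) = 10^(7.95 − 7.43) = 3.311; fraction as HOCl = 1/(1 + 3.311) = 0.2319.
Free chlorine required for 2.21 ppm HOCl: 2.21 / 0.2319 = 9.528 ppm.
FC to add: 9.528 − 0.8 = 8.728 mg/L as Cl₂.
Cl₂ equivalent: 8.728 mg/L × 1,770,000 L = 15,450 g.
Product at 9.6% available Cl: 15,450 / 0.096 = 160,900 g.
Volume: 160,900 g ÷ 1.15 g/mL = 139,900 mL.

140 L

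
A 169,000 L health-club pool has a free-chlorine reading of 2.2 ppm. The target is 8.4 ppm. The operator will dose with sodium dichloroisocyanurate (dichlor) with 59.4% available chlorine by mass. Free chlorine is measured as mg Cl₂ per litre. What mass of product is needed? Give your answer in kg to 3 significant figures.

1.76 kg

Chlorine deficit: 8.4 − 2.2 = 6.2 ppm = 6.2 mg/L as Cl₂.
Cl₂ equivalent needed: 6.2 mg/L × 169,000 L = 1,048,000 mg = 1048 g.
Product at 59.4% available chlorine: 1048 / 0.594 = 1764 g.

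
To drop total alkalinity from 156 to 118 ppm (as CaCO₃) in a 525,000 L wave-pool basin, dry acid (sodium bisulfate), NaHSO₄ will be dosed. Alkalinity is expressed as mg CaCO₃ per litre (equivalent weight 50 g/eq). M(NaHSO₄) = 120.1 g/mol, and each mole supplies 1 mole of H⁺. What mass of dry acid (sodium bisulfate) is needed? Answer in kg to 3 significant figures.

47.9 kg

Alkalinity to neutralize: (156 − 118) = 38 mg/L as CaCO₃ × 525,000 L = 19,950 g as CaCO₃.
Equivalents of H⁺ required: 19,950 ÷ 50 g/eq = 399 eq = 399 mol NaHSO₄.
Mass of NaHSO₄: 399 × 120.1 = 47,920 g.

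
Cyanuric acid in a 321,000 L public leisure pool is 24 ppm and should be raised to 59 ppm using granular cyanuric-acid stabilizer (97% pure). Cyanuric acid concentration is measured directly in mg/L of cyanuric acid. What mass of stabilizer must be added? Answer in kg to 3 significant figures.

CYA to add: (59 − 24) = 35 mg/L × 321,000 L = 11,240 g cyanuric acid.
At 97% purity: 11,240 / 0.97 = 11,580 g product.

11.6 kg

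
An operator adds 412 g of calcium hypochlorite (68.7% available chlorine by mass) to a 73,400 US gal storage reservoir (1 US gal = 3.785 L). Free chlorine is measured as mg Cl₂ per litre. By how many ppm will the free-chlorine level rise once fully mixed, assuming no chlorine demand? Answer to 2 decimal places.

1.02 ppm

Volume: 73,400 US gal × 3.785 L/gal = 277,819 L.
Available chlorine delivered: 412 g × 0.687 = 283 g as Cl₂.
Concentration rise: 283 g / 277,819 L = 1.019 mg/L = 1.02 ppm.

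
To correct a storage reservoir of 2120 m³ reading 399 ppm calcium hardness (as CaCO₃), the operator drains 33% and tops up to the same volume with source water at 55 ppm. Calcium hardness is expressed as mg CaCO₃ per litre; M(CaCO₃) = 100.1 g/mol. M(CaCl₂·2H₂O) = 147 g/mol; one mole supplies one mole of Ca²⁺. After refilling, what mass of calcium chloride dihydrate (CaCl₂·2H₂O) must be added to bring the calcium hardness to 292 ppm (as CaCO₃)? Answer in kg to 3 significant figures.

Volume: 2120 m³ = 2,120,000 L.
After draining 33% and refilling: 399 × 0.67 + 55 × 0.33 = 285.48 ppm.
Deficit to target: 292 − 285.48 = 6.52 mg/L.
As CaCO₃: 6.52 mg/L × 2,120,000 L = 13,820 g; ÷ 100.1 = 138.1 mol Ca²⁺.
Mass: 138.1 × 147 = 20,300 g.

20.3 kg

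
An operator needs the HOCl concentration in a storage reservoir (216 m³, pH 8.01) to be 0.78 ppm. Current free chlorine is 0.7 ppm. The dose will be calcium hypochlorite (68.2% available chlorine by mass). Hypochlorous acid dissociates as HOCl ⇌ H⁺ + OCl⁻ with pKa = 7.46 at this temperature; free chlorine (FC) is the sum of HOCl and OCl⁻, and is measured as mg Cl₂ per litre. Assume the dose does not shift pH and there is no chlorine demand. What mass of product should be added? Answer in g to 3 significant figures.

902 g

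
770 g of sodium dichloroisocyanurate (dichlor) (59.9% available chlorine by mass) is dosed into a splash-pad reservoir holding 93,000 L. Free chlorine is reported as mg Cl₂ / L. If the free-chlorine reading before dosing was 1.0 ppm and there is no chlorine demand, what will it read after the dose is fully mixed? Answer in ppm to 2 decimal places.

5.96 ppm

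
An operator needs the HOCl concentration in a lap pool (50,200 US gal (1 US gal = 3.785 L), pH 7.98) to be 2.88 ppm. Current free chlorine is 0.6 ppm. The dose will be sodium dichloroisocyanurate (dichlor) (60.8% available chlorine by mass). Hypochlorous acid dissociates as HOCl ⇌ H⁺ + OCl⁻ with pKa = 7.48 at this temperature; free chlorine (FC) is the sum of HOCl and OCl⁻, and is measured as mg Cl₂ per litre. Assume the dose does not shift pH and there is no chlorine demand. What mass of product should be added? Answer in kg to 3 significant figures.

Volume: 50,200 US gal × 3.785 L/gal = 190,007 L.
[OCl⁻]/[HOCl] = 10^(pH − pKa) = 10^(7.98 − 7.48) = 3.162; fraction as HOCl = 1/(1 + 3.162) = 0.2403.
Free chlorine required for 2.88 ppm HOCl: 2.88 / 0.2403 = 11.99 ppm.
FC to add: 11.99 − 0.6 = 11.39 mg/L as Cl₂.
Cl₂ equivalent: 11.39 mg/L × 190,007 L = 2164 g.
Product at 60.8% available Cl: 2164 / 0.608 = 3559 g.

3.56 kg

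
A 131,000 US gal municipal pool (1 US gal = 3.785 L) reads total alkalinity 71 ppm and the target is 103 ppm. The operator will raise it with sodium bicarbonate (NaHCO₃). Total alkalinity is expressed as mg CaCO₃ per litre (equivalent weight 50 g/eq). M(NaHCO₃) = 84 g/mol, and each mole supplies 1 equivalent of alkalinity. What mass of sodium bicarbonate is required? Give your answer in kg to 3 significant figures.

26.7 kg

Volume: 131,000 US gal × 3.785 L/gal = 495,835 L.
Alkalinity to add: (103 − 71) = 32 mg/L as CaCO₃ × 495,835 L = 15,870 g as CaCO₃.
Equivalents: 15,870 g ÷ 50 g/eq = 317.3 eq.
NaHCO₃ supplies 1 eq per mole → 317.3 mol.
Mass: 317.3 mol × 84 g/mol = 26,660 g.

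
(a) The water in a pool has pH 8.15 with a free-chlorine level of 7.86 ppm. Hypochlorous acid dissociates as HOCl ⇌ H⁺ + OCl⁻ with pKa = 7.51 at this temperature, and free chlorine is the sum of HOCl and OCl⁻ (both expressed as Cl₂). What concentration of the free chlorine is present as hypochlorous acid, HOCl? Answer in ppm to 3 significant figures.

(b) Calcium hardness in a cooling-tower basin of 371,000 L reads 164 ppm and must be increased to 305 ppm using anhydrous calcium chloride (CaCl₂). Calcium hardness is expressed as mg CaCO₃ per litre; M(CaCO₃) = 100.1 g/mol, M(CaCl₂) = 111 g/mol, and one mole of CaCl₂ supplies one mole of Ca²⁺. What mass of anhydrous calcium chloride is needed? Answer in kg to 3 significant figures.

(a) [OCl⁻]/[HOCl] = 10^(pH − pKa) = 10^(8.15 − 7.51) = 10^0.64 = 4.365.
(a) Fraction as HOCl = 1 / (1 + 4.365) = 0.1864.
(a) HOCl = 0.1864 × 7.86 ppm = 1.465 ppm.

(b) Hardness to add: (305 − 164) = 141 mg/L as CaCO₃ × 371,000 L = 52,310 g as CaCO₃.
(b) Moles of Ca²⁺ (1 mol Ca²⁺ ≡ 1 mol CaCO₃): 52,310 / 100.1 g/mol = 522.6 mol.
(b) Mass of CaCl₂: 522.6 × 111 = 58,010 g.

(a) 1.47 ppm; (b) 58.0 kg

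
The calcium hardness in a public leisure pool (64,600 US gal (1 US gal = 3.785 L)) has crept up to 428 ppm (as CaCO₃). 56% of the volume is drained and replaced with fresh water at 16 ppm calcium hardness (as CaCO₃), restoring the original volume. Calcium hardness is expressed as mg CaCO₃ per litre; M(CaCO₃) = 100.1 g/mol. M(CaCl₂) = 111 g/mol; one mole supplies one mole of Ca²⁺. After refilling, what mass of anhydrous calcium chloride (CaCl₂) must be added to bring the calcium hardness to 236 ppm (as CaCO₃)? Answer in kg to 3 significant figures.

10.5 kg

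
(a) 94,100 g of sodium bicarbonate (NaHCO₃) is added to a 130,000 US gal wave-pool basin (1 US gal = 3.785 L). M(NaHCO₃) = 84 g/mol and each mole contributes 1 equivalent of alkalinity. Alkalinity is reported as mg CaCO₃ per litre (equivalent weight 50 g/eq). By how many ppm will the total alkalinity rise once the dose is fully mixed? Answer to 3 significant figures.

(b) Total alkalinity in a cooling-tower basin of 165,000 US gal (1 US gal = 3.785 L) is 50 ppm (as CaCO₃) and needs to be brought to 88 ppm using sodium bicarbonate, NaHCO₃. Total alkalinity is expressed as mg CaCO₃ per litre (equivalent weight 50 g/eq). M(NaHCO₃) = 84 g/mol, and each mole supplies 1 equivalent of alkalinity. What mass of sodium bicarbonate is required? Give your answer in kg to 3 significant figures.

(a) 114 ppm; (b) 39.9 kg

(a) Volume: 130,000 US gal × 3.785 L/gal = 492,050 L.
(a) Moles of NaHCO₃: 94,100 g ÷ 84 g/mol = 1120 mol → 1120 eq of alkalinity.
(a) As CaCO₃: 1120 eq × 50 g/eq = 56,010 g.
(a) Rise: 56,010 g / 492,050 L × 1000 = 113.8 mg/L.

(b) Volume: 165,000 US gal × 3.785 L/gal = 624,525 L.
(b) Alkalinity to add: (88 − 50) = 38 mg/L as CaCO₃ × 624,525 L = 23,730 g as CaCO₃.
(b) Equivalents: 23,730 g ÷ 50 g/eq = 474.6 eq.
(b) NaHCO₃ supplies 1 eq per mole → 474.6 mol.
(b) Mass: 474.6 mol × 84 g/mol = 39,870 g.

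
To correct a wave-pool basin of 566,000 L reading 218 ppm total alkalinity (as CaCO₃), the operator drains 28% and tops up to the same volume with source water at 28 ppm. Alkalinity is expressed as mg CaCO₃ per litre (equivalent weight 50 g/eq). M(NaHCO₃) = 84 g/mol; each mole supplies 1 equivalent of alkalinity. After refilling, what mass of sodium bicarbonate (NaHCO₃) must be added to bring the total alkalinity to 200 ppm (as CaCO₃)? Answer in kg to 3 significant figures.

33.5 kg

After draining 28% and refilling: 218 × 0.72 + 28 × 0.28 = 164.8 ppm.
Deficit to target: 200 − 164.8 = 35.2 mg/L.
As CaCO₃: 35.2 mg/L × 566,000 L = 19,920 g; ÷ 50 g/eq ÷ 1 = 398.5 mol NaHCO₃.
Mass: 398.5 × 84 = 33,470 g.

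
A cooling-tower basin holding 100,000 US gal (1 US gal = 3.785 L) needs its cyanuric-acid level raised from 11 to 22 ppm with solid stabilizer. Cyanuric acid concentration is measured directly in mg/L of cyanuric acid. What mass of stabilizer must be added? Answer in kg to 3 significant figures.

4.16 kg

Volume: 100,000 US gal × 3.785 L/gal = 378,500 L.
CYA to add: (22 − 11) = 11 mg/L × 378,500 L = 4164 g cyanuric acid.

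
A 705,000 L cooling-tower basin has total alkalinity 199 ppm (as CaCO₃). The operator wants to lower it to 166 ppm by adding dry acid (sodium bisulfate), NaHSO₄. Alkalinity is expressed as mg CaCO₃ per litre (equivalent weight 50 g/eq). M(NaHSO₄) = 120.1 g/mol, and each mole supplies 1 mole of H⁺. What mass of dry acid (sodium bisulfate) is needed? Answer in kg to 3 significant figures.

55.9 kg

Alkalinity to neutralize: (199 − 166) = 33 mg/L as CaCO₃ × 705,000 L = 23,260 g as CaCO₃.
Equivalents of H⁺ required: 23,260 ÷ 50 g/eq = 465.3 eq = 465.3 mol NaHSO₄.
Mass of NaHSO₄: 465.3 × 120.1 = 55,880 g.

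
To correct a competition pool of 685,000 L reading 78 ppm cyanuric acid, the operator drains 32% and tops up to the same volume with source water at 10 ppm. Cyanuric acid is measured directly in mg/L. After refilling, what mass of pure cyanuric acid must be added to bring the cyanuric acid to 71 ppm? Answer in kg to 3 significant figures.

10.1 kg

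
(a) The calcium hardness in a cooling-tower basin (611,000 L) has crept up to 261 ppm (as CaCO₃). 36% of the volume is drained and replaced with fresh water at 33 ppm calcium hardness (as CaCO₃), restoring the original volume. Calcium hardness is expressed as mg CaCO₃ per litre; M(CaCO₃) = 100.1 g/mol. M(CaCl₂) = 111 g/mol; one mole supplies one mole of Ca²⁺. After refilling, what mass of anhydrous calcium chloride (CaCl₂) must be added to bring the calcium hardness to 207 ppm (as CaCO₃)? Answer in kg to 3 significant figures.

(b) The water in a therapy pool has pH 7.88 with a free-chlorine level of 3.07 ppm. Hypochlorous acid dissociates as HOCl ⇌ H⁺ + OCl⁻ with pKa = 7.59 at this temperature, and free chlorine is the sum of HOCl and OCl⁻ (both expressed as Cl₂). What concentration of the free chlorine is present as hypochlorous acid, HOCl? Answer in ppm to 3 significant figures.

(a) 19.0 kg; (b) 1.04 ppm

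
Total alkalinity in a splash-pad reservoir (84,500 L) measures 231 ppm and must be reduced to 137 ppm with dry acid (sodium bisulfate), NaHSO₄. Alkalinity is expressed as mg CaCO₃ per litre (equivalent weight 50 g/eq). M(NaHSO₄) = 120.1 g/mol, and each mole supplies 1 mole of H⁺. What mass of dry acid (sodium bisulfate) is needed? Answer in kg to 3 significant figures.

19.1 kg

Alkalinity to neutralize: (231 − 137) = 94 mg/L as CaCO₃ × 84,500 L = 7943 g as CaCO₃.
Equivalents of H⁺ required: 7943 ÷ 50 g/eq = 158.9 eq = 158.9 mol NaHSO₄.
Mass of NaHSO₄: 158.9 × 120.1 = 19,080 g.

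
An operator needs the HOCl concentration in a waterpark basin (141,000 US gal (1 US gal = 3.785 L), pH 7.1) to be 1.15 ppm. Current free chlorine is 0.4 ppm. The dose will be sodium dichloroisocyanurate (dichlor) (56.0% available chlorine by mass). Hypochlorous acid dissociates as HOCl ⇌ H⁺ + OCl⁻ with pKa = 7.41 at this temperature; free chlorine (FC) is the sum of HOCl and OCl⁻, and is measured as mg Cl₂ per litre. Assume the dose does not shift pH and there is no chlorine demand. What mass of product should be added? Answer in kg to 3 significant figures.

Volume: 141,000 US gal × 3.785 L/gal = 533,685 L.
[OCl⁻]/[HOCl] = 10^(pH − pKa) = 10^(7.1 − 7.41) = 0.4898; fraction as HOCl = 1/(1 + 0.4898) = 0.6712.
Free chlorine required for 1.15 ppm HOCl: 1.15 / 0.6712 = 1.713 ppm.
FC to add: 1.713 − 0.4 = 1.313 mg/L as Cl₂.
Cl₂ equivalent: 1.313 mg/L × 533,685 L = 700.9 g.
Product at 56.0% available Cl: 700.9 / 0.56 = 1252 g.

1.25 kg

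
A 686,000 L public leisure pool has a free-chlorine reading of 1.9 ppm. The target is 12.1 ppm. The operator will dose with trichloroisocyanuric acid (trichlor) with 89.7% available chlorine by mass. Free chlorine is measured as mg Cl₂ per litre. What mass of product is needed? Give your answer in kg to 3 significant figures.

Chlorine deficit: 12.1 − 1.9 = 10.2 ppm = 10.2 mg/L as Cl₂.
Cl₂ equivalent needed: 10.2 mg/L × 686,000 L = 6,997,000 mg = 6997 g.
Product at 89.7% available chlorine: 6997 / 0.897 = 7801 g.

7.80 kg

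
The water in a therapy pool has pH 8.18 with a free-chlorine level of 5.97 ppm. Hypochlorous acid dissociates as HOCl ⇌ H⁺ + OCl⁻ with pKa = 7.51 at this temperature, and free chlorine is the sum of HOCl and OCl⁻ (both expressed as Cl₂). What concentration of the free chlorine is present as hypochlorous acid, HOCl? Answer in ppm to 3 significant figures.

1.05 ppm

[OCl⁻]/[HOCl] = 10^(pH − pKa) = 10^(8.18 − 7.51) = 10^0.67 = 4.677.
Fraction as HOCl = 1 / (1 + 4.677) = 0.1761.
HOCl = 0.1761 × 5.97 ppm = 1.052 ppm.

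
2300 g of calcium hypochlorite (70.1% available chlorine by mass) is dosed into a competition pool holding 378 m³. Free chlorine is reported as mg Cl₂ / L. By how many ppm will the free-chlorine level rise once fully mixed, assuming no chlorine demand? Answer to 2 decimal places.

Volume: 378 m³ = 378,000 L.
Available chlorine delivered: 2300 g × 0.701 = 1612 g as Cl₂.
Concentration rise: 1612 g / 378,000 L = 4.265 mg/L = 4.27 ppm.

4.27 ppm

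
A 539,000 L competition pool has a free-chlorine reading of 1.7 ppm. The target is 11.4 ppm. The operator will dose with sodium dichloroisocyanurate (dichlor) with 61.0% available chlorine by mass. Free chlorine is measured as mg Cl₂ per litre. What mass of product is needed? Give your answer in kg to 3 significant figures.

Chlorine deficit: 11.4 − 1.7 = 9.7 ppm = 9.7 mg/L as Cl₂.
Cl₂ equivalent needed: 9.7 mg/L × 539,000 L = 5,228,000 mg = 5228 g.
Product at 61.0% available chlorine: 5228 / 0.61 = 8571 g.

8.57 kg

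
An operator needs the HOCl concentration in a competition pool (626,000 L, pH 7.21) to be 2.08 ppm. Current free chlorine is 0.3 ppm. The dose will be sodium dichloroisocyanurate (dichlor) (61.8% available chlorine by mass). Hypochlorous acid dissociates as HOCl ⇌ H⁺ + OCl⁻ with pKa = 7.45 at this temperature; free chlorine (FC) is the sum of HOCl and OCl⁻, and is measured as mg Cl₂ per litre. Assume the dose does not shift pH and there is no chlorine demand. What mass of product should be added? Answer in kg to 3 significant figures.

3.02 kg

[OCl⁻]/[HOCl] = 10^(pH − pKa) = 10^(7.21 − 7.45) = 0.5754; fraction as HOCl = 1/(1 + 0.5754) = 0.6347.
Free chlorine required for 2.08 ppm HOCl: 2.08 / 0.6347 = 3.277 ppm.
FC to add: 3.277 − 0.3 = 2.977 mg/L as Cl₂.
Cl₂ equivalent: 2.977 mg/L × 626,000 L = 1864 g.
Product at 61.8% available Cl: 1864 / 0.618 = 3015 g.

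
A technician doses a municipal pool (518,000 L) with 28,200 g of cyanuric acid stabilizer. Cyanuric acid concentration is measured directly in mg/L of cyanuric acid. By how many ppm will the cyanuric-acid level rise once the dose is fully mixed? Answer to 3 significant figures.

54.4 ppm

Rise: 28,200 g / 518,000 L × 1000 = 54.44 mg/L.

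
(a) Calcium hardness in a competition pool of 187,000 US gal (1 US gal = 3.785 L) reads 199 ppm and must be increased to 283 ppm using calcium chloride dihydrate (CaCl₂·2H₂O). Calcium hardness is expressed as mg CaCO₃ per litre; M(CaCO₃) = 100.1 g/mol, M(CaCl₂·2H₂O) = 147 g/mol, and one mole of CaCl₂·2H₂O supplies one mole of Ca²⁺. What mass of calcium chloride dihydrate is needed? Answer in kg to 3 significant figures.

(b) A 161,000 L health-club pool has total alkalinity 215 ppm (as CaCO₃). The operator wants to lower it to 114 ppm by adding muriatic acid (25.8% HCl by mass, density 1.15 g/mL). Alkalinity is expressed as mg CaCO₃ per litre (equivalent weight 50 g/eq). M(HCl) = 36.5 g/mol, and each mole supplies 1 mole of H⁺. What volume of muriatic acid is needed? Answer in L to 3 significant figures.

(a) Volume: 187,000 US gal × 3.785 L/gal = 707,795 L.
(a) Hardness to add: (283 − 199) = 84 mg/L as CaCO₃ × 707,795 L = 59,450 g as CaCO₃.
(a) Moles of Ca²⁺ (1 mol Ca²⁺ ≡ 1 mol CaCO₃): 59,450 / 100.1 g/mol = 594 mol.
(a) Mass of CaCl₂·2H₂O: 594 × 147 = 87,310 g.

(b) Alkalinity to neutralize: (215 − 114) = 101 mg/L as CaCO₃ × 161,000 L = 16,260 g as CaCO₃.
(b) Equivalents of H⁺ required: 16,260 ÷ 50 g/eq = 325.2 eq = 325.2 mol HCl.
(b) Mass of HCl: 325.2 × 36.5 = 11,870 g.
(b) Mass of 25.8% solution: 11,870 / 0.258 = 46,010 g.
(b) Volume: 46,010 g ÷ 1.15 g/mL = 40,010 mL.

(a) 87.3 kg; (b) 40.0 L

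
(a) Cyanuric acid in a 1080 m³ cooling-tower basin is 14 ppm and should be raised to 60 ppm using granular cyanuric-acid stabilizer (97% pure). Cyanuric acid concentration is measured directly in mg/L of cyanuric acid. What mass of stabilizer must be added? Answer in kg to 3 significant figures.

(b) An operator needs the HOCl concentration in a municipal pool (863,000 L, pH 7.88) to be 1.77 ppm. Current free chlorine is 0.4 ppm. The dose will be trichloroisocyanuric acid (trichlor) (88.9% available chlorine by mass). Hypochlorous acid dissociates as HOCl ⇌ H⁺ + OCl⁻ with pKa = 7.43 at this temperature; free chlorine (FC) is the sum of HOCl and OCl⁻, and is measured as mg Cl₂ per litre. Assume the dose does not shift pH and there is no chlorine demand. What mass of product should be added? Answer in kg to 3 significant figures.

(a) 51.2 kg; (b) 6.17 kg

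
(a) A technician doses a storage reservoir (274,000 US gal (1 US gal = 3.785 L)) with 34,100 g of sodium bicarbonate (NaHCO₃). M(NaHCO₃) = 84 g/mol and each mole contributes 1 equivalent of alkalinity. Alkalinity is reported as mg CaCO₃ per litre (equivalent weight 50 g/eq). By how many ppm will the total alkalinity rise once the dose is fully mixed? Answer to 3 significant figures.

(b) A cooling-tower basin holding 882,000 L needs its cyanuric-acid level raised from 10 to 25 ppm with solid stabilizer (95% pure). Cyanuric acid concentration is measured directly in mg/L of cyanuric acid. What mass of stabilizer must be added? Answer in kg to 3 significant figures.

(a) 19.6 ppm; (b) 13.9 kg

(a) Volume: 274,000 US gal × 3.785 L/gal = 1,037,090 L.
(a) Moles of NaHCO₃: 34,100 g ÷ 84 g/mol = 406 mol → 406 eq of alkalinity.
(a) As CaCO₃: 406 eq × 50 g/eq = 20,300 g.
(a) Rise: 20,300 g / 1,037,090 L × 1000 = 19.57 mg/L.

(b) CYA to add: (25 − 10) = 15 mg/L × 882,000 L = 13,230 g cyanuric acid.
(b) At 95% purity: 13,230 / 0.95 = 13,930 g product.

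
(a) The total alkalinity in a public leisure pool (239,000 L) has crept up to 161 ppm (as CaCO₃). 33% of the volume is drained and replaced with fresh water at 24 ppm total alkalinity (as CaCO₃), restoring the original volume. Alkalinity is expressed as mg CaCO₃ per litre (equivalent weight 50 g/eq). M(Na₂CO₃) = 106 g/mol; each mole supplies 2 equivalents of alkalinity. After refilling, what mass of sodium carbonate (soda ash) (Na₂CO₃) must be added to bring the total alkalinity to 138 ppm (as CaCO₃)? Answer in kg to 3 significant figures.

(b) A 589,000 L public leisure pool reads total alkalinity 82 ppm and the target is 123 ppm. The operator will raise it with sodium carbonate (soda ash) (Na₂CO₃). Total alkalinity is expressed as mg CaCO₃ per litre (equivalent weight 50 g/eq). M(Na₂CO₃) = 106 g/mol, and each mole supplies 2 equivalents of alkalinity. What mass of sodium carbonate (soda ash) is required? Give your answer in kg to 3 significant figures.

(a) 5.63 kg; (b) 25.6 kg

(a) After draining 33% and refilling: 161 × 0.67 + 24 × 0.33 = 115.79 ppm.
(a) Deficit to target: 138 − 115.79 = 22.21 mg/L.
(a) As CaCO₃: 22.21 mg/L × 239,000 L = 5308 g; ÷ 50 g/eq ÷ 2 = 53.08 mol Na₂CO₃.
(a) Mass: 53.08 × 106 = 5627 g.

(b) Alkalinity to add: (123 − 82) = 41 mg/L as CaCO₃ × 589,000 L = 24,150 g as CaCO₃.
(b) Equivalents: 24,150 g ÷ 50 g/eq = 483 eq.
(b) Each mole of Na₂CO₃ supplies 2 eq, so 483 / 2 = 241.5 mol.
(b) Mass: 241.5 mol × 106 g/mol = 25,600 g.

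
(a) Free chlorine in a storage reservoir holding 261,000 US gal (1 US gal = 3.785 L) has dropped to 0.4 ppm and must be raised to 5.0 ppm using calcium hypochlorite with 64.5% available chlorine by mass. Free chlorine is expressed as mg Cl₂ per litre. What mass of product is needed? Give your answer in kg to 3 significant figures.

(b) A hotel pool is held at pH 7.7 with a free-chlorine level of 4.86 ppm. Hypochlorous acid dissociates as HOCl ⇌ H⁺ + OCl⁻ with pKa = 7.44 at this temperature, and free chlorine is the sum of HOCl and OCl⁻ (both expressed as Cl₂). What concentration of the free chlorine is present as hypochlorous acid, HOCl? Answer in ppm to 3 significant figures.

(a) Volume: 261,000 US gal × 3.785 L/gal = 987,885 L.
(a) Chlorine deficit: 5.0 − 0.4 = 4.6 ppm = 4.6 mg/L as Cl₂.
(a) Cl₂ equivalent needed: 4.6 mg/L × 987,885 L = 4,544,000 mg = 4544 g.
(a) Product at 64.5% available chlorine: 4544 / 0.645 = 7045 g.

(b) [OCl⁻]/[HOCl] = 10^(pH − pKa) = 10^(7.7 − 7.44) = 10^0.26 = 1.82.
(b) Fraction as HOCl = 1 / (1 + 1.82) = 0.3546.
(b) HOCl = 0.3546 × 4.86 ppm = 1.724 ppm.

(a) 7.05 kg; (b) 1.72 ppm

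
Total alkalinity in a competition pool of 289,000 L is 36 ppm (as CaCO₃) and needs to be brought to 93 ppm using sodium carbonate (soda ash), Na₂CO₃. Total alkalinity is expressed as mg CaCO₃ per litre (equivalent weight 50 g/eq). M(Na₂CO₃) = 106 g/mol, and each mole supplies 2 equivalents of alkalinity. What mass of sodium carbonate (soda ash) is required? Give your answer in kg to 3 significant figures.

17.5 kg

Alkalinity to add: (93 − 36) = 57 mg/L as CaCO₃ × 289,000 L = 16,470 g as CaCO₃.
Equivalents: 16,470 g ÷ 50 g/eq = 329.5 eq.
Each mole of Na₂CO₃ supplies 2 eq, so 329.5 / 2 = 164.7 mol.
Mass: 164.7 mol × 106 g/mol = 17,460 g.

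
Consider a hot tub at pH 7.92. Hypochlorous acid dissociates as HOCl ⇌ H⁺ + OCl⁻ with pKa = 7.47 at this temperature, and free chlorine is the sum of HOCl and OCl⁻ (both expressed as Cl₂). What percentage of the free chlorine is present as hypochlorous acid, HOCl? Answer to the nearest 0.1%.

[OCl⁻]/[HOCl] = 10^(pH − pKa) = 10^(7.92 − 7.47) = 10^0.45 = 2.818.
Fraction as HOCl = 1 / (1 + 2.818) = 0.2619.

26.2%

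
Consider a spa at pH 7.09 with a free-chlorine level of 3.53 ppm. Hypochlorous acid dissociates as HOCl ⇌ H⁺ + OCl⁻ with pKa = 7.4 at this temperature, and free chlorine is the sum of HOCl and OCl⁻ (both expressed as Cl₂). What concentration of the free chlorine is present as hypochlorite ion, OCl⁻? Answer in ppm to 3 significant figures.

1.16 ppm

[OCl⁻]/[HOCl] = 10^(pH − pKa) = 10^(7.09 − 7.4) = 10^-0.31 = 0.4898.
Fraction as HOCl = 1 / (1 + 0.4898) = 0.6712.
OCl⁻ = (1 − 0.6712) × 3.53 ppm = 1.161 ppm.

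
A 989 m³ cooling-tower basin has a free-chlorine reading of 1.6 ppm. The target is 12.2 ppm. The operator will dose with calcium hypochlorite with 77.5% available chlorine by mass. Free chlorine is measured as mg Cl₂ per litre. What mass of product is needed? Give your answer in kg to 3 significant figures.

13.5 kg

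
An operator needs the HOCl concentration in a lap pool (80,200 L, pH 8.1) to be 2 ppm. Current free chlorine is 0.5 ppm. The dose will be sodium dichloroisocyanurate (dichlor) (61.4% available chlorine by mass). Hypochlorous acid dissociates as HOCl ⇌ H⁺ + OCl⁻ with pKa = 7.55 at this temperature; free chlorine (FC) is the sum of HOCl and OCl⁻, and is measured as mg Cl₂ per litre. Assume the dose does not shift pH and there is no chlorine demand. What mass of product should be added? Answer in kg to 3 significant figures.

[OCl⁻]/[HOCl] = 10^(pH − pKa) = 10^(8.1 − 7.55) = 3.548; fraction as HOCl = 1/(1 + 3.548) = 0.2199.
Free chlorine required for 2 ppm HOCl: 2 / 0.2199 = 9.096 ppm.
FC to add: 9.096 − 0.5 = 8.596 mg/L as Cl₂.
Cl₂ equivalent: 8.596 mg/L × 80,200 L = 689.4 g.
Product at 61.4% available Cl: 689.4 / 0.614 = 1123 g.

1.12 kg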